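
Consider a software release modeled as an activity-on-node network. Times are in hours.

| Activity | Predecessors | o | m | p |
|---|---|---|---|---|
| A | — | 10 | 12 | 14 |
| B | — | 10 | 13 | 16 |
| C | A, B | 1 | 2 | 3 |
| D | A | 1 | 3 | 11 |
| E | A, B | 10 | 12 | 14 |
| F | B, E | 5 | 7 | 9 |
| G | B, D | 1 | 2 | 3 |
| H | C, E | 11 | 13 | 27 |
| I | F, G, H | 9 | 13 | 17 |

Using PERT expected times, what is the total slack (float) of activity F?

te_A = (10 + 4·12 + 14)/6 = 72/6 = 12
te_B = (10 + 4·13 + 16)/6 = 78/6 = 13
te_C = (1 + 4·2 + 3)/6 = 12/6 = 2
te_D = (1 + 4·3 + 11)/6 = 24/6 = 4
te_E = (10 + 4·12 + 14)/6 = 72/6 = 12
te_F = (5 + 4·7 + 9)/6 = 42/6 = 7
te_G = (1 + 4·2 + 3)/6 = 12/6 = 2
te_H = (11 + 4·13 + 27)/6 = 90/6 = 15
te_I = (9 + 4·13 + 17)/6 = 78/6 = 13

Forward pass:
ES_A = 0; EF_A = 12
ES_B = 0; EF_B = 13
ES_C = max(EF_A=12, EF_B=13) = 13; EF_C = 13+2 = 15
ES_D = 12; EF_D = 12+4 = 16
ES_E = max(EF_A=12, EF_B=13) = 13; EF_E = 13+12 = 25
ES_F = max(EF_B=13, EF_E=25) = 25; EF_F = 25+7 = 32
ES_G = max(EF_B=13, EF_D=16) = 16; EF_G = 16+2 = 18
ES_H = max(EF_C=15, EF_E=25) = 25; EF_H = 25+15 = 40
ES_I = max(EF_F=32, EF_G=18, EF_H=40) = 40; EF_I = 40+13 = 53
Expected project duration μ = 53 hours. Critical path: B → E → H → I.

Backward pass:
LF_I = 53; LS_I = 53−13 = 40
LF_H = LS_I = 40; LS_H = 40−15 = 25
LF_G = LS_I = 40; LS_G = 40−2 = 38
LF_F = LS_I = 40; LS_F = 40−7 = 33
LF_E = min(LS_F=33, LS_H=25) = 25; LS_E = 25−12 = 13
LF_D = LS_G = 38; LS_D = 38−4 = 34
LF_C = LS_H = 25; LS_C = 25−2 = 23
LF_B = min(LS_C=23, LS_E=13, LS_F=33, LS_G=38) = 13; LS_B = 13−13 = 0
LF_A = min(LS_C=23, LS_D=34, LS_E=13) = 13; LS_A = 13−12 = 1
Slack_F = LS_F − ES_F = 33 − 25 = 8

8 hours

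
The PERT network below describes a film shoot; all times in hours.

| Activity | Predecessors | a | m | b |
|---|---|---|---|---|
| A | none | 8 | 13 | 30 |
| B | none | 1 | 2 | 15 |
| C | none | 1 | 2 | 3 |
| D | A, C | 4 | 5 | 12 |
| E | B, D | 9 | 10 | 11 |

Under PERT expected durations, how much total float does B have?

te_A = (8 + 4·13 + 30)/6 = 90/6 = 15
te_B = (1 + 4·2 + 15)/6 = 24/6 = 4
te_C = (1 + 4·2 + 3)/6 = 12/6 = 2
te_D = (4 + 4·5 + 12)/6 = 36/6 = 6
te_E = (9 + 4·10 + 11)/6 = 60/6 = 10

Forward pass:
ES_A = 0; EF_A = 15
ES_B = 0; EF_B = 4
ES_C = 0; EF_C = 2
ES_D = max(EF_A=15, EF_C=2) = 15; EF_D = 15+6 = 21
ES_E = max(EF_B=4, EF_D=21) = 21; EF_E = 21+10 = 31
Expected project duration μ = 31 hours. Critical path: A → D → E.

Backward pass:
LF_E = 31; LS_E = 31−10 = 21
LF_D = LS_E = 21; LS_D = 21−6 = 15
LF_C = LS_D = 15; LS_C = 15−2 = 13
LF_B = LS_E = 21; LS_B = 21−4 = 17
LF_A = LS_D = 15; LS_A = 15−15 = 0
Slack_B = LS_B − ES_B = 17 − 0 = 17

17 hours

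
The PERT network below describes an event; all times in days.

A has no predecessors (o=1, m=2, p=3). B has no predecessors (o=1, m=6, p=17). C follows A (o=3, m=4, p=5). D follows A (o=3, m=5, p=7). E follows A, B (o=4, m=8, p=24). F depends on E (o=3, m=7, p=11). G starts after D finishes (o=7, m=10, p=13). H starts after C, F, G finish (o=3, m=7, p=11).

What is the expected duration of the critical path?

te_A = (1 + 4·2 + 3)/6 = 12/6 = 2
te_B = (1 + 4·6 + 17)/6 = 42/6 = 7
te_C = (3 + 4·4 + 5)/6 = 24/6 = 4
te_D = (3 + 4·5 + 7)/6 = 30/6 = 5
te_E = (4 + 4·8 + 24)/6 = 60/6 = 10
te_F = (3 + 4·7 + 11)/6 = 42/6 = 7
te_G = (7 + 4·10 + 13)/6 = 60/6 = 10
te_H = (3 + 4·7 + 11)/6 = 42/6 = 7

Forward pass:
ES_A = 0; EF_A = 2
ES_B = 0; EF_B = 7
ES_C = 2; EF_C = 2+4 = 6
ES_D = 2; EF_D = 2+5 = 7
ES_E = max(EF_A=2, EF_B=7) = 7; EF_E = 7+10 = 17
ES_F = 17; EF_F = 17+7 = 24
ES_G = 7; EF_G = 7+10 = 17
ES_H = max(EF_C=6, EF_F=24, EF_G=17) = 24; EF_H = 24+7 = 31
Expected project duration μ = 31 days. Critical path: B → E → F → H.

31 days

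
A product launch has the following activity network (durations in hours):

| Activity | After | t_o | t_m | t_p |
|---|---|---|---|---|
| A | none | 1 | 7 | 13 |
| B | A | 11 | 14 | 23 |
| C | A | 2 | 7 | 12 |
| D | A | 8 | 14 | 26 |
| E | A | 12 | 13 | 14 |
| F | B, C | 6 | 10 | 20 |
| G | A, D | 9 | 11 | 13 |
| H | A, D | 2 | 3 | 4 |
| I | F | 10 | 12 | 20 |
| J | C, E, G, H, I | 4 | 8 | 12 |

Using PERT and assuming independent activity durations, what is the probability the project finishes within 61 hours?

te_A = (1 + 4·7 + 13)/6 = 42/6 = 7; σ²_A = ((13−1)/6)² = 4.000
te_B = (11 + 4·14 + 23)/6 = 90/6 = 15; σ²_B = ((23−11)/6)² = 4.000
te_C = (2 + 4·7 + 12)/6 = 42/6 = 7; σ²_C = ((12−2)/6)² = 2.778
te_D = (8 + 4·14 + 26)/6 = 90/6 = 15; σ²_D = ((26−8)/6)² = 9.000
te_E = (12 + 4·13 + 14)/6 = 78/6 = 13; σ²_E = ((14−12)/6)² = 0.111
te_F = (6 + 4·10 + 20)/6 = 66/6 = 11; σ²_F = ((20−6)/6)² = 5.444
te_G = (9 + 4·11 + 13)/6 = 66/6 = 11; σ²_G = ((13−9)/6)² = 0.444
te_H = (2 + 4·3 + 4)/6 = 18/6 = 3; σ²_H = ((4−2)/6)² = 0.111
te_I = (10 + 4·12 + 20)/6 = 78/6 = 13; σ²_I = ((20−10)/6)² = 2.778
te_J = (4 + 4·8 + 12)/6 = 48/6 = 8; σ²_J = ((12−4)/6)² = 1.778

Forward pass:
ES_A = 0; EF_A = 7
ES_B = 7; EF_B = 7+15 = 22
ES_C = 7; EF_C = 7+7 = 14
ES_D = 7; EF_D = 7+15 = 22
ES_E = 7; EF_E = 7+13 = 20
ES_F = max(EF_B=22, EF_C=14) = 22; EF_F = 22+11 = 33
ES_G = max(EF_A=7, EF_D=22) = 22; EF_G = 22+11 = 33
ES_H = max(EF_A=7, EF_D=22) = 22; EF_H = 22+3 = 25
ES_I = 33; EF_I = 33+13 = 46
ES_J = max(EF_C=14, EF_E=20, EF_G=33, EF_H=25, EF_I=46) = 46; EF_J = 46+8 = 54
Expected project duration μ = 54 hours. Critical path: A → B → F → I → J.

Variance along critical path = 4.000 + 4.000 + 5.444 + 2.778 + 1.778 = 18.000; σ = √18.000 = 4.243 hours.
Z = (61 − 54) / 4.243 = 1.650
P(T ≤ 61) = Φ(1.650) ≈ 0.951

0.951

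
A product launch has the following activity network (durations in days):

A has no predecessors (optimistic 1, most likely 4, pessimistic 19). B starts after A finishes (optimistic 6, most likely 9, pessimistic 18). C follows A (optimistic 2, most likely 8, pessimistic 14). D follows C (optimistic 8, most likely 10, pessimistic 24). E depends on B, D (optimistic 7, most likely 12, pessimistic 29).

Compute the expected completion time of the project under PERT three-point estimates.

40 days

te_A = (1 + 4·4 + 19)/6 = 36/6 = 6
te_B = (6 + 4·9 + 18)/6 = 60/6 = 10
te_C = (2 + 4·8 + 14)/6 = 48/6 = 8
te_D = (8 + 4·10 + 24)/6 = 72/6 = 12
te_E = (7 + 4·12 + 29)/6 = 84/6 = 14

Forward pass:
ES_A = 0; EF_A = 6
ES_B = 6; EF_B = 6+10 = 16
ES_C = 6; EF_C = 6+8 = 14
ES_D = 14; EF_D = 14+12 = 26
ES_E = max(EF_B=16, EF_D=26) = 26; EF_E = 26+14 = 40
Expected project duration μ = 40 days. Critical path: A → C → D → E.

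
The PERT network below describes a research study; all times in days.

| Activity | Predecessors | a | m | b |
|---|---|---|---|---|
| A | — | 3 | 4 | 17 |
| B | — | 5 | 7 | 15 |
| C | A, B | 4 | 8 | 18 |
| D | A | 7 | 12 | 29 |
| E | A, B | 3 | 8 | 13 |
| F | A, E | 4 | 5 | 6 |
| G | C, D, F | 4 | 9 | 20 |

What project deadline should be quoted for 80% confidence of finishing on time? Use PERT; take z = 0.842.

te_A = (3 + 4·4 + 17)/6 = 36/6 = 6; σ²_A = ((17−3)/6)² = 5.444
te_B = (5 + 4·7 + 15)/6 = 48/6 = 8; σ²_B = ((15−5)/6)² = 2.778
te_C = (4 + 4·8 + 18)/6 = 54/6 = 9; σ²_C = ((18−4)/6)² = 5.444
te_D = (7 + 4·12 + 29)/6 = 84/6 = 14; σ²_D = ((29−7)/6)² = 13.444
te_E = (3 + 4·8 + 13)/6 = 48/6 = 8; σ²_E = ((13−3)/6)² = 2.778
te_F = (4 + 4·5 + 6)/6 = 30/6 = 5; σ²_F = ((6−4)/6)² = 0.111
te_G = (4 + 4·9 + 20)/6 = 60/6 = 10; σ²_G = ((20−4)/6)² = 7.111

Forward pass:
ES_A = 0; EF_A = 6
ES_B = 0; EF_B = 8
ES_C = max(EF_A=6, EF_B=8) = 8; EF_C = 8+9 = 17
ES_D = 6; EF_D = 6+14 = 20
ES_E = max(EF_A=6, EF_B=8) = 8; EF_E = 8+8 = 16
ES_F = max(EF_A=6, EF_E=16) = 16; EF_F = 16+5 = 21
ES_G = max(EF_C=17, EF_D=20, EF_F=21) = 21; EF_G = 21+10 = 31
Expected project duration μ = 31 days. Critical path: B → E → F → G.

Variance along critical path = 2.778 + 2.778 + 0.111 + 7.111 = 12.778; σ = 3.575 days.
D = μ + z·σ = 31 + 0.842·3.575 = 34.0 days

34.0 days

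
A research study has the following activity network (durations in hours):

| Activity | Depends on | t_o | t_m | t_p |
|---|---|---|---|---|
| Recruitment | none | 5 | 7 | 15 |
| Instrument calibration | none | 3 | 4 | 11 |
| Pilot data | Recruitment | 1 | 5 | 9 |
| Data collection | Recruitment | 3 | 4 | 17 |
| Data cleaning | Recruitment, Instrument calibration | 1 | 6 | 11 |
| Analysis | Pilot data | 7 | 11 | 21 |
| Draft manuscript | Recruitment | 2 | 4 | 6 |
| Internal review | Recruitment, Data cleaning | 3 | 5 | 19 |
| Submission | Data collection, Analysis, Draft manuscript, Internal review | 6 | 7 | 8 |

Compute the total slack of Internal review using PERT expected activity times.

te_Recruitment = (5 + 4·7 + 15)/6 = 48/6 = 8
te_Instrument calibration = (3 + 4·4 + 11)/6 = 30/6 = 5
te_Pilot data = (1 + 4·5 + 9)/6 = 30/6 = 5
te_Data collection = (3 + 4·4 + 17)/6 = 36/6 = 6
te_Data cleaning = (1 + 4·6 + 11)/6 = 36/6 = 6
te_Analysis = (7 + 4·11 + 21)/6 = 72/6 = 12
te_Draft manuscript = (2 + 4·4 + 6)/6 = 24/6 = 4
te_Internal review = (3 + 4·5 + 19)/6 = 42/6 = 7
te_Submission = (6 + 4·7 + 8)/6 = 42/6 = 7

Forward pass:
ES_Recruitment = 0; EF_Recruitment = 8
ES_Instrument calibration = 0; EF_Instrument calibration = 5
ES_Pilot data = 8; EF_Pilot data = 8+5 = 13
ES_Data collection = 8; EF_Data collection = 8+6 = 14
ES_Data cleaning = max(EF_Recruitment=8, EF_Instrument calibration=5) = 8; EF_Data cleaning = 8+6 = 14
ES_Analysis = 13; EF_Analysis = 13+12 = 25
ES_Draft manuscript = 8; EF_Draft manuscript = 8+4 = 12
ES_Internal review = max(EF_Recruitment=8, EF_Data cleaning=14) = 14; EF_Internal review = 14+7 = 21
ES_Submission = max(EF_Data collection=14, EF_Analysis=25, EF_Draft manuscript=12, EF_Internal review=21) = 25; EF_Submission = 25+7 = 32
Expected project duration μ = 32 hours. Critical path: Recruitment → Pilot data → Analysis → Submission.

Backward pass:
LF_Submission = 32; LS_Submission = 32−7 = 25
LF_Internal review = LS_Submission = 25; LS_Internal review = 25−7 = 18
LF_Draft manuscript = LS_Submission = 25; LS_Draft manuscript = 25−4 = 21
LF_Analysis = LS_Submission = 25; LS_Analysis = 25−12 = 13
LF_Data cleaning = LS_Internal review = 18; LS_Data cleaning = 18−6 = 12
LF_Data collection = LS_Submission = 25; LS_Data collection = 25−6 = 19
LF_Pilot data = LS_Analysis = 13; LS_Pilot data = 13−5 = 8
LF_Instrument calibration = LS_Data cleaning = 12; LS_Instrument calibration = 12−5 = 7
LF_Recruitment = min(LS_Pilot data=8, LS_Data collection=19, LS_Data cleaning=12, LS_Draft manuscript=21, LS_Internal review=18) = 8; LS_Recruitment = 8−8 = 0
Slack_Internal review = LS_Internal review − ES_Internal review = 18 − 14 = 4

4 hours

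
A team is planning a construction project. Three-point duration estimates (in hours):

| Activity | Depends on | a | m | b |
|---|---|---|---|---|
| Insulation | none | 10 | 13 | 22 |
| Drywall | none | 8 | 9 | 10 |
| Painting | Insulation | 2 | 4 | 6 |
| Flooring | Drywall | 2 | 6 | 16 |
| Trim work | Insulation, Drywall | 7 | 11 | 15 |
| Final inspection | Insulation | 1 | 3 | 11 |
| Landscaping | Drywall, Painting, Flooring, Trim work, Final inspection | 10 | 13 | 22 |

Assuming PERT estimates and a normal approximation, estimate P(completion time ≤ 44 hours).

0.945

te_Insulation = (10 + 4·13 + 22)/6 = 84/6 = 14; σ²_Insulation = ((22−10)/6)² = 4.000
te_Drywall = (8 + 4·9 + 10)/6 = 54/6 = 9; σ²_Drywall = ((10−8)/6)² = 0.111
te_Painting = (2 + 4·4 + 6)/6 = 24/6 = 4; σ²_Painting = ((6−2)/6)² = 0.444
te_Flooring = (2 + 4·6 + 16)/6 = 42/6 = 7; σ²_Flooring = ((16−2)/6)² = 5.444
te_Trim work = (7 + 4·11 + 15)/6 = 66/6 = 11; σ²_Trim work = ((15−7)/6)² = 1.778
te_Final inspection = (1 + 4·3 + 11)/6 = 24/6 = 4; σ²_Final inspection = ((11−1)/6)² = 2.778
te_Landscaping = (10 + 4·13 + 22)/6 = 84/6 = 14; σ²_Landscaping = ((22−10)/6)² = 4.000

Forward pass:
ES_Insulation = 0; EF_Insulation = 14
ES_Drywall = 0; EF_Drywall = 9
ES_Painting = 14; EF_Painting = 14+4 = 18
ES_Flooring = 9; EF_Flooring = 9+7 = 16
ES_Trim work = max(EF_Insulation=14, EF_Drywall=9) = 14; EF_Trim work = 14+11 = 25
ES_Final inspection = 14; EF_Final inspection = 14+4 = 18
ES_Landscaping = max(EF_Drywall=9, EF_Painting=18, EF_Flooring=16, EF_Trim work=25, EF_Final inspection=18) = 25; EF_Landscaping = 25+14 = 39
Expected project duration μ = 39 hours. Critical path: Insulation → Trim work → Landscaping.

Variance along critical path = 4.000 + 1.778 + 4.000 = 9.778; σ = √9.778 = 3.127 hours.
Z = (44 − 39) / 3.127 = 1.599
P(T ≤ 44) = Φ(1.599) ≈ 0.945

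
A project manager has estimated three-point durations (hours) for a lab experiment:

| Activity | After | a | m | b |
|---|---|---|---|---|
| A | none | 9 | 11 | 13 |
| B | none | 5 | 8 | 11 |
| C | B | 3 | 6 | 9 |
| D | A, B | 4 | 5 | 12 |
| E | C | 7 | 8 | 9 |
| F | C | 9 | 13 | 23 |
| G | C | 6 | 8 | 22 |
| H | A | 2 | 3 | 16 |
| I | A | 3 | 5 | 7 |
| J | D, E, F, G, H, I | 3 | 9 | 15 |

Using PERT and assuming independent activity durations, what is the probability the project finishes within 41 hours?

0.881

te_A = (9 + 4·11 + 13)/6 = 66/6 = 11; σ²_A = ((13−9)/6)² = 0.444
te_B = (5 + 4·8 + 11)/6 = 48/6 = 8; σ²_B = ((11−5)/6)² = 1.000
te_C = (3 + 4·6 + 9)/6 = 36/6 = 6; σ²_C = ((9−3)/6)² = 1.000
te_D = (4 + 4·5 + 12)/6 = 36/6 = 6; σ²_D = ((12−4)/6)² = 1.778
te_E = (7 + 4·8 + 9)/6 = 48/6 = 8; σ²_E = ((9−7)/6)² = 0.111
te_F = (9 + 4·13 + 23)/6 = 84/6 = 14; σ²_F = ((23−9)/6)² = 5.444
te_G = (6 + 4·8 + 22)/6 = 60/6 = 10; σ²_G = ((22−6)/6)² = 7.111
te_H = (2 + 4·3 + 16)/6 = 30/6 = 5; σ²_H = ((16−2)/6)² = 5.444
te_I = (3 + 4·5 + 7)/6 = 30/6 = 5; σ²_I = ((7−3)/6)² = 0.444
te_J = (3 + 4·9 + 15)/6 = 54/6 = 9; σ²_J = ((15−3)/6)² = 4.000

Forward pass:
ES_A = 0; EF_A = 11
ES_B = 0; EF_B = 8
ES_C = 8; EF_C = 8+6 = 14
ES_D = max(EF_A=11, EF_B=8) = 11; EF_D = 11+6 = 17
ES_E = 14; EF_E = 14+8 = 22
ES_F = 14; EF_F = 14+14 = 28
ES_G = 14; EF_G = 14+10 = 24
ES_H = 11; EF_H = 11+5 = 16
ES_I = 11; EF_I = 11+5 = 16
ES_J = max(EF_D=17, EF_E=22, EF_F=28, EF_G=24, EF_H=16, EF_I=16) = 28; EF_J = 28+9 = 37
Expected project duration μ = 37 hours. Critical path: B → C → F → J.

Variance along critical path = 1.000 + 1.000 + 5.444 + 4.000 = 11.444; σ = √11.444 = 3.383 hours.
Z = (41 − 37) / 3.383 = 1.182
P(T ≤ 41) = Φ(1.182) ≈ 0.881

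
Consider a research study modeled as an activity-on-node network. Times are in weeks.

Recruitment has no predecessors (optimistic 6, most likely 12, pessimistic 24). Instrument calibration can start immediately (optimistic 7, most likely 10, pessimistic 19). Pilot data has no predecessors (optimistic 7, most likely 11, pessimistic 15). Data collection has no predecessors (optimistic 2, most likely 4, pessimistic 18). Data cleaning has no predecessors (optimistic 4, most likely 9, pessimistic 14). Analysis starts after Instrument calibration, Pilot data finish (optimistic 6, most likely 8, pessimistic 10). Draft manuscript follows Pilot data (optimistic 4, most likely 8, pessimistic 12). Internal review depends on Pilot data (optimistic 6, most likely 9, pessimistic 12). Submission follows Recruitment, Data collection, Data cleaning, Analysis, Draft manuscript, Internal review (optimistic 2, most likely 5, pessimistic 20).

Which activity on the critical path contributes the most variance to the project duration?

te_Recruitment = (6 + 4·12 + 24)/6 = 78/6 = 13; σ²_Recruitment = ((24−6)/6)² = 9.000
te_Instrument calibration = (7 + 4·10 + 19)/6 = 66/6 = 11; σ²_Instrument calibration = ((19−7)/6)² = 4.000
te_Pilot data = (7 + 4·11 + 15)/6 = 66/6 = 11; σ²_Pilot data = ((15−7)/6)² = 1.778
te_Data collection = (2 + 4·4 + 18)/6 = 36/6 = 6; σ²_Data collection = ((18−2)/6)² = 7.111
te_Data cleaning = (4 + 4·9 + 14)/6 = 54/6 = 9; σ²_Data cleaning = ((14−4)/6)² = 2.778
te_Analysis = (6 + 4·8 + 10)/6 = 48/6 = 8; σ²_Analysis = ((10−6)/6)² = 0.444
te_Draft manuscript = (4 + 4·8 + 12)/6 = 48/6 = 8; σ²_Draft manuscript = ((12−4)/6)² = 1.778
te_Internal review = (6 + 4·9 + 12)/6 = 54/6 = 9; σ²_Internal review = ((12−6)/6)² = 1.000
te_Submission = (2 + 4·5 + 20)/6 = 42/6 = 7; σ²_Submission = ((20−2)/6)² = 9.000

Forward pass:
ES_Recruitment = 0; EF_Recruitment = 13
ES_Instrument calibration = 0; EF_Instrument calibration = 11
ES_Pilot data = 0; EF_Pilot data = 11
ES_Data collection = 0; EF_Data collection = 6
ES_Data cleaning = 0; EF_Data cleaning = 9
ES_Analysis = max(EF_Instrument calibration=11, EF_Pilot data=11) = 11; EF_Analysis = 11+8 = 19
ES_Draft manuscript = 11; EF_Draft manuscript = 11+8 = 19
ES_Internal review = 11; EF_Internal review = 11+9 = 20
ES_Submission = max(EF_Recruitment=13, EF_Data collection=6, EF_Data cleaning=9, EF_Analysis=19, EF_Draft manuscript=19, EF_Internal review=20) = 20; EF_Submission = 20+7 = 27
Expected project duration μ = 27 weeks. Critical path: Pilot data → Internal review → Submission.

Variances on critical path: σ²_Pilot data=1.778, σ²_Internal review=1.000, σ²_Submission=9.000.
Largest is σ²_Submission = 9.000.

Submission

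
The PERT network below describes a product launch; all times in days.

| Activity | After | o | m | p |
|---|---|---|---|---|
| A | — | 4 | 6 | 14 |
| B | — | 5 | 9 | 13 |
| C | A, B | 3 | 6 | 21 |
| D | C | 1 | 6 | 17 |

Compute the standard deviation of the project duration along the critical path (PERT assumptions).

4.23 days

te_A = (4 + 4·6 + 14)/6 = 42/6 = 7; σ²_A = ((14−4)/6)² = 2.778
te_B = (5 + 4·9 + 13)/6 = 54/6 = 9; σ²_B = ((13−5)/6)² = 1.778
te_C = (3 + 4·6 + 21)/6 = 48/6 = 8; σ²_C = ((21−3)/6)² = 9.000
te_D = (1 + 4·6 + 17)/6 = 42/6 = 7; σ²_D = ((17−1)/6)² = 7.111

Forward pass:
ES_A = 0; EF_A = 7
ES_B = 0; EF_B = 9
ES_C = max(EF_A=7, EF_B=9) = 9; EF_C = 9+8 = 17
ES_D = 17; EF_D = 17+7 = 24
Expected project duration μ = 24 days. Critical path: B → C → D.

Variance along critical path = 1.778 + 9.000 + 7.111 = 17.889
σ = √17.889 = 4.230 days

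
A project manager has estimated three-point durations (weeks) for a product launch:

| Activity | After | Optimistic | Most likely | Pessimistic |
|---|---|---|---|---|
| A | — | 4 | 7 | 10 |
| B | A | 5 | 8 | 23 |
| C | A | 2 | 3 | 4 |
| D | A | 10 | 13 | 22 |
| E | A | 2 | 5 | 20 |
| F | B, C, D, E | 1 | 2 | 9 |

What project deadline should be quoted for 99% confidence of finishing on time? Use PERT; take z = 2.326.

te_A = (4 + 4·7 + 10)/6 = 42/6 = 7; σ²_A = ((10−4)/6)² = 1.000
te_B = (5 + 4·8 + 23)/6 = 60/6 = 10; σ²_B = ((23−5)/6)² = 9.000
te_C = (2 + 4·3 + 4)/6 = 18/6 = 3; σ²_C = ((4−2)/6)² = 0.111
te_D = (10 + 4·13 + 22)/6 = 84/6 = 14; σ²_D = ((22−10)/6)² = 4.000
te_E = (2 + 4·5 + 20)/6 = 42/6 = 7; σ²_E = ((20−2)/6)² = 9.000
te_F = (1 + 4·2 + 9)/6 = 18/6 = 3; σ²_F = ((9−1)/6)² = 1.778

Forward pass:
ES_A = 0; EF_A = 7
ES_B = 7; EF_B = 7+10 = 17
ES_C = 7; EF_C = 7+3 = 10
ES_D = 7; EF_D = 7+14 = 21
ES_E = 7; EF_E = 7+7 = 14
ES_F = max(EF_B=17, EF_C=10, EF_D=21, EF_E=14) = 21; EF_F = 21+3 = 24
Expected project duration μ = 24 weeks. Critical path: A → D → F.

Variance along critical path = 1.000 + 4.000 + 1.778 = 6.778; σ = 2.603 weeks.
D = μ + z·σ = 24 + 2.326·2.603 = 30.1 weeks

30.1 weeks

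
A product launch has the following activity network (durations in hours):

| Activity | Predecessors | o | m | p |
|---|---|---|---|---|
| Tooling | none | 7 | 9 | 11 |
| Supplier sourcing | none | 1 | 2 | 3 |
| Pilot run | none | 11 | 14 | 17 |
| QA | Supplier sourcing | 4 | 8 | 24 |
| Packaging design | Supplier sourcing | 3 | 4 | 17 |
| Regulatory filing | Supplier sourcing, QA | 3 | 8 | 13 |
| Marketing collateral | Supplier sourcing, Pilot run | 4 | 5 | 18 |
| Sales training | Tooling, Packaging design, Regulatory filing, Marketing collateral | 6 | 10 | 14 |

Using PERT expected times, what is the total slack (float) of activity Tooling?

12 hours

te_Tooling = (7 + 4·9 + 11)/6 = 54/6 = 9
te_Supplier sourcing = (1 + 4·2 + 3)/6 = 12/6 = 2
te_Pilot run = (11 + 4·14 + 17)/6 = 84/6 = 14
te_QA = (4 + 4·8 + 24)/6 = 60/6 = 10
te_Packaging design = (3 + 4·4 + 17)/6 = 36/6 = 6
te_Regulatory filing = (3 + 4·8 + 13)/6 = 48/6 = 8
te_Marketing collateral = (4 + 4·5 + 18)/6 = 42/6 = 7
te_Sales training = (6 + 4·10 + 14)/6 = 60/6 = 10

Forward pass:
ES_Tooling = 0; EF_Tooling = 9
ES_Supplier sourcing = 0; EF_Supplier sourcing = 2
ES_Pilot run = 0; EF_Pilot run = 14
ES_QA = 2; EF_QA = 2+10 = 12
ES_Packaging design = 2; EF_Packaging design = 2+6 = 8
ES_Regulatory filing = max(EF_Supplier sourcing=2, EF_QA=12) = 12; EF_Regulatory filing = 12+8 = 20
ES_Marketing collateral = max(EF_Supplier sourcing=2, EF_Pilot run=14) = 14; EF_Marketing collateral = 14+7 = 21
ES_Sales training = max(EF_Tooling=9, EF_Packaging design=8, EF_Regulatory filing=20, EF_Marketing collateral=21) = 21; EF_Sales training = 21+10 = 31
Expected project duration μ = 31 hours. Critical path: Pilot run → Marketing collateral → Sales training.

Backward pass:
LF_Sales training = 31; LS_Sales training = 31−10 = 21
LF_Marketing collateral = LS_Sales training = 21; LS_Marketing collateral = 21−7 = 14
LF_Regulatory filing = LS_Sales training = 21; LS_Regulatory filing = 21−8 = 13
LF_Packaging design = LS_Sales training = 21; LS_Packaging design = 21−6 = 15
LF_QA = LS_Regulatory filing = 13; LS_QA = 13−10 = 3
LF_Pilot run = LS_Marketing collateral = 14; LS_Pilot run = 14−14 = 0
LF_Supplier sourcing = min(LS_QA=3, LS_Packaging design=15, LS_Regulatory filing=13, LS_Marketing collateral=14) = 3; LS_Supplier sourcing = 3−2 = 1
LF_Tooling = LS_Sales training = 21; LS_Tooling = 21−9 = 12
Slack_Tooling = LS_Tooling − ES_Tooling = 12 − 0 = 12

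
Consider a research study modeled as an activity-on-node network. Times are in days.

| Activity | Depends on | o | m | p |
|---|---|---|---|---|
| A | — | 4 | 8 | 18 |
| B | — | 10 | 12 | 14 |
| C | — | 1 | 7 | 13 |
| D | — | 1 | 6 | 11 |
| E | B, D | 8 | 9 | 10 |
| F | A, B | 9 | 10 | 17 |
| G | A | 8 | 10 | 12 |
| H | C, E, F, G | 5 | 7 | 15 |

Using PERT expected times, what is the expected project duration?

te_A = (4 + 4·8 + 18)/6 = 54/6 = 9
te_B = (10 + 4·12 + 14)/6 = 72/6 = 12
te_C = (1 + 4·7 + 13)/6 = 42/6 = 7
te_D = (1 + 4·6 + 11)/6 = 36/6 = 6
te_E = (8 + 4·9 + 10)/6 = 54/6 = 9
te_F = (9 + 4·10 + 17)/6 = 66/6 = 11
te_G = (8 + 4·10 + 12)/6 = 60/6 = 10
te_H = (5 + 4·7 + 15)/6 = 48/6 = 8

Forward pass:
ES_A = 0; EF_A = 9
ES_B = 0; EF_B = 12
ES_C = 0; EF_C = 7
ES_D = 0; EF_D = 6
ES_E = max(EF_B=12, EF_D=6) = 12; EF_E = 12+9 = 21
ES_F = max(EF_A=9, EF_B=12) = 12; EF_F = 12+11 = 23
ES_G = 9; EF_G = 9+10 = 19
ES_H = max(EF_C=7, EF_E=21, EF_F=23, EF_G=19) = 23; EF_H = 23+8 = 31
Expected project duration μ = 31 days. Critical path: B → F → H.

31 days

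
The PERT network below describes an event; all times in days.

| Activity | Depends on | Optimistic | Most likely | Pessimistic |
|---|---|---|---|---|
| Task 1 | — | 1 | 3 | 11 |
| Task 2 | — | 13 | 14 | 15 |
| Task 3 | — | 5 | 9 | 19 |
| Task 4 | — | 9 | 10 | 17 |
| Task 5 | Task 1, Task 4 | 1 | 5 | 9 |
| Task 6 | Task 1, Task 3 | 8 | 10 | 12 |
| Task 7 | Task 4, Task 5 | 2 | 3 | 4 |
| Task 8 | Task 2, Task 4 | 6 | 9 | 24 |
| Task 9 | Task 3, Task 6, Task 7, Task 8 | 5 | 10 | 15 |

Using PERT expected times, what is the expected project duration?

te_Task 1 = (1 + 4·3 + 11)/6 = 24/6 = 4
te_Task 2 = (13 + 4·14 + 15)/6 = 84/6 = 14
te_Task 3 = (5 + 4·9 + 19)/6 = 60/6 = 10
te_Task 4 = (9 + 4·10 + 17)/6 = 66/6 = 11
te_Task 5 = (1 + 4·5 + 9)/6 = 30/6 = 5
te_Task 6 = (8 + 4·10 + 12)/6 = 60/6 = 10
te_Task 7 = (2 + 4·3 + 4)/6 = 18/6 = 3
te_Task 8 = (6 + 4·9 + 24)/6 = 66/6 = 11
te_Task 9 = (5 + 4·10 + 15)/6 = 60/6 = 10

Forward pass:
ES_Task 1 = 0; EF_Task 1 = 4
ES_Task 2 = 0; EF_Task 2 = 14
ES_Task 3 = 0; EF_Task 3 = 10
ES_Task 4 = 0; EF_Task 4 = 11
ES_Task 5 = max(EF_Task 1=4, EF_Task 4=11) = 11; EF_Task 5 = 11+5 = 16
ES_Task 6 = max(EF_Task 1=4, EF_Task 3=10) = 10; EF_Task 6 = 10+10 = 20
ES_Task 7 = max(EF_Task 4=11, EF_Task 5=16) = 16; EF_Task 7 = 16+3 = 19
ES_Task 8 = max(EF_Task 2=14, EF_Task 4=11) = 14; EF_Task 8 = 14+11 = 25
ES_Task 9 = max(EF_Task 3=10, EF_Task 6=20, EF_Task 7=19, EF_Task 8=25) = 25; EF_Task 9 = 25+10 = 35
Expected project duration μ = 35 days. Critical path: Task 2 → Task 8 → Task 9.

35 days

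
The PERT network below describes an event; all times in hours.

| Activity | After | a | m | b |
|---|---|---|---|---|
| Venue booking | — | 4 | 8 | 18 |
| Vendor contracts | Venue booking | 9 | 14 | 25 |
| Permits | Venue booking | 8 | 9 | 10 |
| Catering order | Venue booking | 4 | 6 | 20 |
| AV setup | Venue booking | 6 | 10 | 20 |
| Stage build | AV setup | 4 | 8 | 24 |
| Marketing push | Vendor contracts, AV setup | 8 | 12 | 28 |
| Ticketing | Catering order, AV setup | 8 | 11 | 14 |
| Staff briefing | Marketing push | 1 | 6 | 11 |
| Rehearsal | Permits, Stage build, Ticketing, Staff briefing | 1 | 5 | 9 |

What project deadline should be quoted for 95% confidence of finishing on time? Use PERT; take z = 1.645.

57.7 hours

te_Venue booking = (4 + 4·8 + 18)/6 = 54/6 = 9; σ²_Venue booking = ((18−4)/6)² = 5.444
te_Vendor contracts = (9 + 4·14 + 25)/6 = 90/6 = 15; σ²_Vendor contracts = ((25−9)/6)² = 7.111
te_Permits = (8 + 4·9 + 10)/6 = 54/6 = 9; σ²_Permits = ((10−8)/6)² = 0.111
te_Catering order = (4 + 4·6 + 20)/6 = 48/6 = 8; σ²_Catering order = ((20−4)/6)² = 7.111
te_AV setup = (6 + 4·10 + 20)/6 = 66/6 = 11; σ²_AV setup = ((20−6)/6)² = 5.444
te_Stage build = (4 + 4·8 + 24)/6 = 60/6 = 10; σ²_Stage build = ((24−4)/6)² = 11.111
te_Marketing push = (8 + 4·12 + 28)/6 = 84/6 = 14; σ²_Marketing push = ((28−8)/6)² = 11.111
te_Ticketing = (8 + 4·11 + 14)/6 = 66/6 = 11; σ²_Ticketing = ((14−8)/6)² = 1.000
te_Staff briefing = (1 + 4·6 + 11)/6 = 36/6 = 6; σ²_Staff briefing = ((11−1)/6)² = 2.778
te_Rehearsal = (1 + 4·5 + 9)/6 = 30/6 = 5; σ²_Rehearsal = ((9−1)/6)² = 1.778

Forward pass:
ES_Venue booking = 0; EF_Venue booking = 9
ES_Vendor contracts = 9; EF_Vendor contracts = 9+15 = 24
ES_Permits = 9; EF_Permits = 9+9 = 18
ES_Catering order = 9; EF_Catering order = 9+8 = 17
ES_AV setup = 9; EF_AV setup = 9+11 = 20
ES_Stage build = 20; EF_Stage build = 20+10 = 30
ES_Marketing push = max(EF_Vendor contracts=24, EF_AV setup=20) = 24; EF_Marketing push = 24+14 = 38
ES_Ticketing = max(EF_Catering order=17, EF_AV setup=20) = 20; EF_Ticketing = 20+11 = 31
ES_Staff briefing = 38; EF_Staff briefing = 38+6 = 44
ES_Rehearsal = max(EF_Permits=18, EF_Stage build=30, EF_Ticketing=31, EF_Staff briefing=44) = 44; EF_Rehearsal = 44+5 = 49
Expected project duration μ = 49 hours. Critical path: Venue booking → Vendor contracts → Marketing push → Staff briefing → Rehearsal.

Variance along critical path = 5.444 + 7.111 + 11.111 + 2.778 + 1.778 = 28.222; σ = 5.312 hours.
D = μ + z·σ = 49 + 1.645·5.312 = 57.7 hours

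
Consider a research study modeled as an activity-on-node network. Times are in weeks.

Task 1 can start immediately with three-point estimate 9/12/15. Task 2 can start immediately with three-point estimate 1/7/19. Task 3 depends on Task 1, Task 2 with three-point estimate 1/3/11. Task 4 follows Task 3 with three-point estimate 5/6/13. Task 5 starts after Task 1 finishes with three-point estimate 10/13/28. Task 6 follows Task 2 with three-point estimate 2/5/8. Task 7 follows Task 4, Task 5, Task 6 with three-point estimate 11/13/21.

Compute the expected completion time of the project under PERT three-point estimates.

te_Task 1 = (9 + 4·12 + 15)/6 = 72/6 = 12
te_Task 2 = (1 + 4·7 + 19)/6 = 48/6 = 8
te_Task 3 = (1 + 4·3 + 11)/6 = 24/6 = 4
te_Task 4 = (5 + 4·6 + 13)/6 = 42/6 = 7
te_Task 5 = (10 + 4·13 + 28)/6 = 90/6 = 15
te_Task 6 = (2 + 4·5 + 8)/6 = 30/6 = 5
te_Task 7 = (11 + 4·13 + 21)/6 = 84/6 = 14

Forward pass:
ES_Task 1 = 0; EF_Task 1 = 12
ES_Task 2 = 0; EF_Task 2 = 8
ES_Task 3 = max(EF_Task 1=12, EF_Task 2=8) = 12; EF_Task 3 = 12+4 = 16
ES_Task 4 = 16; EF_Task 4 = 16+7 = 23
ES_Task 5 = 12; EF_Task 5 = 12+15 = 27
ES_Task 6 = 8; EF_Task 6 = 8+5 = 13
ES_Task 7 = max(EF_Task 4=23, EF_Task 5=27, EF_Task 6=13) = 27; EF_Task 7 = 27+14 = 41
Expected project duration μ = 41 weeks. Critical path: Task 1 → Task 5 → Task 7.

41 weeks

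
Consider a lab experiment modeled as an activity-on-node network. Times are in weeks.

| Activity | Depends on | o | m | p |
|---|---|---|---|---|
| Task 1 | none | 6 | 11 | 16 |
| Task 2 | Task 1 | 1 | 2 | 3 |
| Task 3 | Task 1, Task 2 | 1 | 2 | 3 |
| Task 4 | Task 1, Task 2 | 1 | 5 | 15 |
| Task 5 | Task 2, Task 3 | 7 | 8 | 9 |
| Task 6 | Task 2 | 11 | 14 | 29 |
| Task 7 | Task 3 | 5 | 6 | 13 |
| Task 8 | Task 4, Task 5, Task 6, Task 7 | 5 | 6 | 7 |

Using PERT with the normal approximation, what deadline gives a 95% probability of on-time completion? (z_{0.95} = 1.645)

te_Task 1 = (6 + 4·11 + 16)/6 = 66/6 = 11; σ²_Task 1 = ((16−6)/6)² = 2.778
te_Task 2 = (1 + 4·2 + 3)/6 = 12/6 = 2; σ²_Task 2 = ((3−1)/6)² = 0.111
te_Task 3 = (1 + 4·2 + 3)/6 = 12/6 = 2; σ²_Task 3 = ((3−1)/6)² = 0.111
te_Task 4 = (1 + 4·5 + 15)/6 = 36/6 = 6; σ²_Task 4 = ((15−1)/6)² = 5.444
te_Task 5 = (7 + 4·8 + 9)/6 = 48/6 = 8; σ²_Task 5 = ((9−7)/6)² = 0.111
te_Task 6 = (11 + 4·14 + 29)/6 = 96/6 = 16; σ²_Task 6 = ((29−11)/6)² = 9.000
te_Task 7 = (5 + 4·6 + 13)/6 = 42/6 = 7; σ²_Task 7 = ((13−5)/6)² = 1.778
te_Task 8 = (5 + 4·6 + 7)/6 = 36/6 = 6; σ²_Task 8 = ((7−5)/6)² = 0.111

Forward pass:
ES_Task 1 = 0; EF_Task 1 = 11
ES_Task 2 = 11; EF_Task 2 = 11+2 = 13
ES_Task 3 = max(EF_Task 1=11, EF_Task 2=13) = 13; EF_Task 3 = 13+2 = 15
ES_Task 4 = max(EF_Task 1=11, EF_Task 2=13) = 13; EF_Task 4 = 13+6 = 19
ES_Task 5 = max(EF_Task 2=13, EF_Task 3=15) = 15; EF_Task 5 = 15+8 = 23
ES_Task 6 = 13; EF_Task 6 = 13+16 = 29
ES_Task 7 = 15; EF_Task 7 = 15+7 = 22
ES_Task 8 = max(EF_Task 4=19, EF_Task 5=23, EF_Task 6=29, EF_Task 7=22) = 29; EF_Task 8 = 29+6 = 35
Expected project duration μ = 35 weeks. Critical path: Task 1 → Task 2 → Task 6 → Task 8.

Variance along critical path = 2.778 + 0.111 + 9.000 + 0.111 = 12.000; σ = 3.464 weeks.
D = μ + z·σ = 35 + 1.645·3.464 = 40.7 weeks

40.7 weeks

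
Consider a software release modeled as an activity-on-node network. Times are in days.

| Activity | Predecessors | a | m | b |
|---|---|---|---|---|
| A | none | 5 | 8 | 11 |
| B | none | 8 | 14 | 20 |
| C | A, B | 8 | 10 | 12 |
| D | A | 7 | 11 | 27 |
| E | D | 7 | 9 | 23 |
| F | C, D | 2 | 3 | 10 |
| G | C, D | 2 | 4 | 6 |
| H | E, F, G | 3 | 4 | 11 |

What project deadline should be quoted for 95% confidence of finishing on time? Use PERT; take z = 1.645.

44.5 days

te_A = (5 + 4·8 + 11)/6 = 48/6 = 8; σ²_A = ((11−5)/6)² = 1.000
te_B = (8 + 4·14 + 20)/6 = 84/6 = 14; σ²_B = ((20−8)/6)² = 4.000
te_C = (8 + 4·10 + 12)/6 = 60/6 = 10; σ²_C = ((12−8)/6)² = 0.444
te_D = (7 + 4·11 + 27)/6 = 78/6 = 13; σ²_D = ((27−7)/6)² = 11.111
te_E = (7 + 4·9 + 23)/6 = 66/6 = 11; σ²_E = ((23−7)/6)² = 7.111
te_F = (2 + 4·3 + 10)/6 = 24/6 = 4; σ²_F = ((10−2)/6)² = 1.778
te_G = (2 + 4·4 + 6)/6 = 24/6 = 4; σ²_G = ((6−2)/6)² = 0.444
te_H = (3 + 4·4 + 11)/6 = 30/6 = 5; σ²_H = ((11−3)/6)² = 1.778

Forward pass:
ES_A = 0; EF_A = 8
ES_B = 0; EF_B = 14
ES_C = max(EF_A=8, EF_B=14) = 14; EF_C = 14+10 = 24
ES_D = 8; EF_D = 8+13 = 21
ES_E = 21; EF_E = 21+11 = 32
ES_F = max(EF_C=24, EF_D=21) = 24; EF_F = 24+4 = 28
ES_G = max(EF_C=24, EF_D=21) = 24; EF_G = 24+4 = 28
ES_H = max(EF_E=32, EF_F=28, EF_G=28) = 32; EF_H = 32+5 = 37
Expected project duration μ = 37 days. Critical path: A → D → E → H.

Variance along critical path = 1.000 + 11.111 + 7.111 + 1.778 = 21.000; σ = 4.583 days.
D = μ + z·σ = 37 + 1.645·4.583 = 44.5 days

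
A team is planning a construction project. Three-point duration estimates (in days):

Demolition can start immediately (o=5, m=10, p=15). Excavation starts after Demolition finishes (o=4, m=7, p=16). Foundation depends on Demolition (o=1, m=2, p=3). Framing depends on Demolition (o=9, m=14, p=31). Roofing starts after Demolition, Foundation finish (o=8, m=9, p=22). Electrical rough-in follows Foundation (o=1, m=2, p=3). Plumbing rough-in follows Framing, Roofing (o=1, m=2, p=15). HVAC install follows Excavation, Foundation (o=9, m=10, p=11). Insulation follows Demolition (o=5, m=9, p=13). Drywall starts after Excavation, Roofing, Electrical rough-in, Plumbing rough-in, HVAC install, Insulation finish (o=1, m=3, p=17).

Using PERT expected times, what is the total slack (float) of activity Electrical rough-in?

16 days

te_Demolition = (5 + 4·10 + 15)/6 = 60/6 = 10
te_Excavation = (4 + 4·7 + 16)/6 = 48/6 = 8
te_Foundation = (1 + 4·2 + 3)/6 = 12/6 = 2
te_Framing = (9 + 4·14 + 31)/6 = 96/6 = 16
te_Roofing = (8 + 4·9 + 22)/6 = 66/6 = 11
te_Electrical rough-in = (1 + 4·2 + 3)/6 = 12/6 = 2
te_Plumbing rough-in = (1 + 4·2 + 15)/6 = 24/6 = 4
te_HVAC install = (9 + 4·10 + 11)/6 = 60/6 = 10
te_Insulation = (5 + 4·9 + 13)/6 = 54/6 = 9
te_Drywall = (1 + 4·3 + 17)/6 = 30/6 = 5

Forward pass:
ES_Demolition = 0; EF_Demolition = 10
ES_Excavation = 10; EF_Excavation = 10+8 = 18
ES_Foundation = 10; EF_Foundation = 10+2 = 12
ES_Framing = 10; EF_Framing = 10+16 = 26
ES_Roofing = max(EF_Demolition=10, EF_Foundation=12) = 12; EF_Roofing = 12+11 = 23
ES_Electrical rough-in = 12; EF_Electrical rough-in = 12+2 = 14
ES_Plumbing rough-in = max(EF_Framing=26, EF_Roofing=23) = 26; EF_Plumbing rough-in = 26+4 = 30
ES_HVAC install = max(EF_Excavation=18, EF_Foundation=12) = 18; EF_HVAC install = 18+10 = 28
ES_Insulation = 10; EF_Insulation = 10+9 = 19
ES_Drywall = max(EF_Excavation=18, EF_Roofing=23, EF_Electrical rough-in=14, EF_Plumbing rough-in=30, EF_HVAC install=28, EF_Insulation=19) = 30; EF_Drywall = 30+5 = 35
Expected project duration μ = 35 days. Critical path: Demolition → Framing → Plumbing rough-in → Drywall.

Backward pass:
LF_Drywall = 35; LS_Drywall = 35−5 = 30
LF_Insulation = LS_Drywall = 30; LS_Insulation = 30−9 = 21
LF_HVAC install = LS_Drywall = 30; LS_HVAC install = 30−10 = 20
LF_Plumbing rough-in = LS_Drywall = 30; LS_Plumbing rough-in = 30−4 = 26
LF_Electrical rough-in = LS_Drywall = 30; LS_Electrical rough-in = 30−2 = 28
LF_Roofing = min(LS_Plumbing rough-in=26, LS_Drywall=30) = 26; LS_Roofing = 26−11 = 15
LF_Framing = LS_Plumbing rough-in = 26; LS_Framing = 26−16 = 10
LF_Foundation = min(LS_Roofing=15, LS_Electrical rough-in=28, LS_HVAC install=20) = 15; LS_Foundation = 15−2 = 13
LF_Excavation = min(LS_HVAC install=20, LS_Drywall=30) = 20; LS_Excavation = 20−8 = 12
LF_Demolition = min(LS_Excavation=12, LS_Foundation=13, LS_Framing=10, LS_Roofing=15, LS_Insulation=21) = 10; LS_Demolition = 10−10 = 0
Slack_Electrical rough-in = LS_Electrical rough-in − ES_Electrical rough-in = 28 − 12 = 16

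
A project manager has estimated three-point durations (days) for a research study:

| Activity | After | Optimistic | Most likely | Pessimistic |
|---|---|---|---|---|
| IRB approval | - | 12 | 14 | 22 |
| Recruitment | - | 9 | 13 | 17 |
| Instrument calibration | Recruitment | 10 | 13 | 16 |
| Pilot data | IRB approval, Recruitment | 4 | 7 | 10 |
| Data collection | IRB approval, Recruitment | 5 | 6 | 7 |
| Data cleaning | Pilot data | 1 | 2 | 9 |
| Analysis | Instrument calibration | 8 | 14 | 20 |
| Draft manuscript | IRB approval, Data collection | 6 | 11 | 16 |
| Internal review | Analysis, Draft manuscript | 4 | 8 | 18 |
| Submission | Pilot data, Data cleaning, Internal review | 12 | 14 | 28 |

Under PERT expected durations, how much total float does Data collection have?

8 days

te_IRB approval = (12 + 4·14 + 22)/6 = 90/6 = 15
te_Recruitment = (9 + 4·13 + 17)/6 = 78/6 = 13
te_Instrument calibration = (10 + 4·13 + 16)/6 = 78/6 = 13
te_Pilot data = (4 + 4·7 + 10)/6 = 42/6 = 7
te_Data collection = (5 + 4·6 + 7)/6 = 36/6 = 6
te_Data cleaning = (1 + 4·2 + 9)/6 = 18/6 = 3
te_Analysis = (8 + 4·14 + 20)/6 = 84/6 = 14
te_Draft manuscript = (6 + 4·11 + 16)/6 = 66/6 = 11
te_Internal review = (4 + 4·8 + 18)/6 = 54/6 = 9
te_Submission = (12 + 4·14 + 28)/6 = 96/6 = 16

Forward pass:
ES_IRB approval = 0; EF_IRB approval = 15
ES_Recruitment = 0; EF_Recruitment = 13
ES_Instrument calibration = 13; EF_Instrument calibration = 13+13 = 26
ES_Pilot data = max(EF_IRB approval=15, EF_Recruitment=13) = 15; EF_Pilot data = 15+7 = 22
ES_Data collection = max(EF_IRB approval=15, EF_Recruitment=13) = 15; EF_Data collection = 15+6 = 21
ES_Data cleaning = 22; EF_Data cleaning = 22+3 = 25
ES_Analysis = 26; EF_Analysis = 26+14 = 40
ES_Draft manuscript = max(EF_IRB approval=15, EF_Data collection=21) = 21; EF_Draft manuscript = 21+11 = 32
ES_Internal review = max(EF_Analysis=40, EF_Draft manuscript=32) = 40; EF_Internal review = 40+9 = 49
ES_Submission = max(EF_Pilot data=22, EF_Data cleaning=25, EF_Internal review=49) = 49; EF_Submission = 49+16 = 65
Expected project duration μ = 65 days. Critical path: Recruitment → Instrument calibration → Analysis → Internal review → Submission.

Backward pass:
LF_Submission = 65; LS_Submission = 65−16 = 49
LF_Internal review = LS_Submission = 49; LS_Internal review = 49−9 = 40
LF_Draft manuscript = LS_Internal review = 40; LS_Draft manuscript = 40−11 = 29
LF_Analysis = LS_Internal review = 40; LS_Analysis = 40−14 = 26
LF_Data cleaning = LS_Submission = 49; LS_Data cleaning = 49−3 = 46
LF_Data collection = LS_Draft manuscript = 29; LS_Data collection = 29−6 = 23
LF_Pilot data = min(LS_Data cleaning=46, LS_Submission=49) = 46; LS_Pilot data = 46−7 = 39
LF_Instrument calibration = LS_Analysis = 26; LS_Instrument calibration = 26−13 = 13
LF_Recruitment = min(LS_Instrument calibration=13, LS_Pilot data=39, LS_Data collection=23) = 13; LS_Recruitment = 13−13 = 0
LF_IRB approval = min(LS_Pilot data=39, LS_Data collection=23, LS_Draft manuscript=29) = 23; LS_IRB approval = 23−15 = 8
Slack_Data collection = LS_Data collection − ES_Data collection = 23 − 15 = 8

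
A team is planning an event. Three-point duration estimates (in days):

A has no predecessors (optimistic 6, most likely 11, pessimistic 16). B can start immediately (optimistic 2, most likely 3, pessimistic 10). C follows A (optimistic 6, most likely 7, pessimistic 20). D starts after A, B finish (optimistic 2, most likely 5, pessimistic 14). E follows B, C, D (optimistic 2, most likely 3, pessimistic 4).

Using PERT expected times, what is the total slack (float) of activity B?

te_A = (6 + 4·11 + 16)/6 = 66/6 = 11
te_B = (2 + 4·3 + 10)/6 = 24/6 = 4
te_C = (6 + 4·7 + 20)/6 = 54/6 = 9
te_D = (2 + 4·5 + 14)/6 = 36/6 = 6
te_E = (2 + 4·3 + 4)/6 = 18/6 = 3

Forward pass:
ES_A = 0; EF_A = 11
ES_B = 0; EF_B = 4
ES_C = 11; EF_C = 11+9 = 20
ES_D = max(EF_A=11, EF_B=4) = 11; EF_D = 11+6 = 17
ES_E = max(EF_B=4, EF_C=20, EF_D=17) = 20; EF_E = 20+3 = 23
Expected project duration μ = 23 days. Critical path: A → C → E.

Backward pass:
LF_E = 23; LS_E = 23−3 = 20
LF_D = LS_E = 20; LS_D = 20−6 = 14
LF_C = LS_E = 20; LS_C = 20−9 = 11
LF_B = min(LS_D=14, LS_E=20) = 14; LS_B = 14−4 = 10
LF_A = min(LS_C=11, LS_D=14) = 11; LS_A = 11−11 = 0
Slack_B = LS_B − ES_B = 10 − 0 = 10

10 days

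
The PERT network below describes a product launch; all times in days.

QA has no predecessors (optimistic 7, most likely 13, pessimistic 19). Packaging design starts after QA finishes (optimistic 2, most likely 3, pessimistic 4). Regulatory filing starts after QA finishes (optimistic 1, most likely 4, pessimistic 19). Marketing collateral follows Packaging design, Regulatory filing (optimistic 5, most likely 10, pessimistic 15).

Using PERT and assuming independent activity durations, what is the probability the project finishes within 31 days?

te_QA = (7 + 4·13 + 19)/6 = 78/6 = 13; σ²_QA = ((19−7)/6)² = 4.000
te_Packaging design = (2 + 4·3 + 4)/6 = 18/6 = 3; σ²_Packaging design = ((4−2)/6)² = 0.111
te_Regulatory filing = (1 + 4·4 + 19)/6 = 36/6 = 6; σ²_Regulatory filing = ((19−1)/6)² = 9.000
te_Marketing collateral = (5 + 4·10 + 15)/6 = 60/6 = 10; σ²_Marketing collateral = ((15−5)/6)² = 2.778

Forward pass:
ES_QA = 0; EF_QA = 13
ES_Packaging design = 13; EF_Packaging design = 13+3 = 16
ES_Regulatory filing = 13; EF_Regulatory filing = 13+6 = 19
ES_Marketing collateral = max(EF_Packaging design=16, EF_Regulatory filing=19) = 19; EF_Marketing collateral = 19+10 = 29
Expected project duration μ = 29 days. Critical path: QA → Regulatory filing → Marketing collateral.

Variance along critical path = 4.000 + 9.000 + 2.778 = 15.778; σ = √15.778 = 3.972 days.
Z = (31 − 29) / 3.972 = 0.504
P(T ≤ 31) = Φ(0.504) ≈ 0.693

0.693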